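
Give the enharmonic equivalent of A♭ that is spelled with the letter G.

Plain G sits 1 semitone below Ab, so on the letter G the same pitch needs a sharp: G#.

G#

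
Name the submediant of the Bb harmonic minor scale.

The Bb harmonic minor scale runs Bb C Db Eb F Gb A.
Degree 6 is Gb.

Gb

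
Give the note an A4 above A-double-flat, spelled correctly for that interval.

Db

A up a perfect fourth is D, so the target letter is D.
From Abb, an augmented fourth is 6 semitones up: Db.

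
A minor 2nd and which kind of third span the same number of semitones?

doubly diminished

A minor second spans 1 semitone.
A third spanning 1 semitone is doubly diminished (the major third is 4).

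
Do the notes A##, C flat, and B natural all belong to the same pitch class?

A## = pitch class 11 and Cb = pitch class 11 and B = pitch class 11 — the same pitch class, so they are enharmonic equivalents.

Yes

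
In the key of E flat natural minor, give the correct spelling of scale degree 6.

Cb

The Eb natural minor scale runs Eb F Gb Ab Bb Cb Db.
Degree 6 is Cb.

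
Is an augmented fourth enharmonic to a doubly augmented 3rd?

An augmented fourth spans 6 semitones; a doubly augmented third spans 6.
They are enharmonically equivalent.

Yes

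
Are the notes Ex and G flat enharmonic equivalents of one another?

E## is pitch class 6; Gb is pitch class 6.
All spellings map to pitch class 6, so they are enharmonically equivalent.

Yes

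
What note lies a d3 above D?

Fb

D up a major third is F#, so the target letter is F.
From D, a diminished third is 2 semitones up: Fb.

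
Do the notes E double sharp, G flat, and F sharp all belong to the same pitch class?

E## is pitch class 6; Gb is pitch class 6; F# is pitch class 6.
All spellings map to pitch class 6, so they are enharmonically equivalent.

Yes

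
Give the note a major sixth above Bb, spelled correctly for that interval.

G

A sixth above B lands on the letter G.
A major sixth spans 9 semitones, so Bb moves to pitch class 7. On the letter G that is G.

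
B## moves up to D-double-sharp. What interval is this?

minor third

The letter names run B→D, a span of 2 letter steps, so the interval is some kind of third.
B## to D## is 3 semitones. A major third is 4, so 3 makes it minor.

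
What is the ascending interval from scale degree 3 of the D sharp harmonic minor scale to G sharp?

major second

Scale degree 3 of D# harmonic minor is F#.
F# up to G#: letters F→G make it a second; 2 semitones makes it major.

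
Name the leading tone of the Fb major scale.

Degree 7 takes the letter 6 steps above F, which is E.
In major, degree 7 sits 11 semitones above the tonic. Fb + 11 semitones is pitch class 3, spelled on E as Eb.

Eb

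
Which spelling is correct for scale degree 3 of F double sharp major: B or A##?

A##

Each scale degree takes a distinct letter name. Degree 3 of a scale on F must use the letter A.
A## and B are enharmonically the same pitch, but only A## uses the letter A, so it is the correct spelling here.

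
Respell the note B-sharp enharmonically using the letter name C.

C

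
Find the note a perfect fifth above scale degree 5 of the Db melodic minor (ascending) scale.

Scale degree 5 of Db melodic minor (ascending) is Ab.
A perfect fifth (7 semitones) above Ab lands on the letter E, giving Eb.

Eb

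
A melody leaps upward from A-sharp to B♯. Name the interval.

The letter names run A→B, a span of 1 letter step, so the interval is some kind of second.
A# to B# is 2 semitones. A major second is 2, so 2 makes it major.

major second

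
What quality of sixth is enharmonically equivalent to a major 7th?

doubly augmented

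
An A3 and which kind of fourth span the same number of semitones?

An augmented third spans 5 semitones.
A fourth spanning 5 semitones is perfect (the perfect fourth is 5).

perfect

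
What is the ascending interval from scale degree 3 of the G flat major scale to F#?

Scale degree 3 of Gb major is Bb.
Bb up to F#: letters B→F make it a fifth; 8 semitones makes it augmented.

augmented fifth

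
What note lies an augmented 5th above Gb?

D

G up a perfect fifth is D, so the target letter is D.
From Gb, an augmented fifth is 8 semitones up: D.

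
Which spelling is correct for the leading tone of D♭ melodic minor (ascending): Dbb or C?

C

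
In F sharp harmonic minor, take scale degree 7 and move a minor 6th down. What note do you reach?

Scale degree 7 of F# harmonic minor is E#.
A minor sixth (8 semitones) below E# lands on the letter G, giving G##.

G##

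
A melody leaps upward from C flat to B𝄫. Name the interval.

minor seventh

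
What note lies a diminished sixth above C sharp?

Ab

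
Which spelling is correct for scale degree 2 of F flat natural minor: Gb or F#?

Gb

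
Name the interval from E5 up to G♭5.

Counting letters E–F–G gives a third.
E→Gb = 2 semitones, 2 narrower than the major third (4), so diminished.

diminished third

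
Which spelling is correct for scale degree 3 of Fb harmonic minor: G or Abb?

Each scale degree takes a distinct letter name. Degree 3 of a scale on F must use the letter A.
Abb and G are enharmonically the same pitch, but only Abb uses the letter A, so it is the correct spelling here.

Abb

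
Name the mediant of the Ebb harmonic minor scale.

Gbb

The Ebb harmonic minor scale runs Ebb Fb Gbb Abb Bbb Cbb Db.
Degree 3 is Gbb.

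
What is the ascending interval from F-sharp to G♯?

The letter names run F→G, a span of 1 letter step, so the interval is some kind of second.
F# to G# is 2 semitones. A major second is 2, so 2 makes it major.

major second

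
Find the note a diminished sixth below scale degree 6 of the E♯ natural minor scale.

E##

Scale degree 6 of E# natural minor is C#.
A diminished sixth (7 semitones) below C# lands on the letter E, giving E##.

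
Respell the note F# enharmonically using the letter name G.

Plain G sits 1 semitone above F#, so on the letter G the same pitch needs a flat: Gb.

Gb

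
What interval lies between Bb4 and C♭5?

minor second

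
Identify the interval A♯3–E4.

diminished fifth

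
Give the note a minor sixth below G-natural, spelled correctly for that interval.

A sixth below G lands on the letter B.
A minor sixth spans 8 semitones, so G moves to pitch class 11. On the letter B that is B.

B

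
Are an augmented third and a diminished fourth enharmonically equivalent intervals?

No

An augmented third spans 5 semitones; a diminished fourth spans 4.
The spans differ, so they are not enharmonic equivalents.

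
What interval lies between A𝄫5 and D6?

The letter names run A→D, a span of 3 letter steps, so the interval is some kind of fourth.
Abb to D is 7 semitones. A perfect fourth is 5, so 7 makes it doubly augmented.

doubly augmented fourth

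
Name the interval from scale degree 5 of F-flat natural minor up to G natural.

Scale degree 5 of Fb natural minor is Cb.
Cb up to G: letters C→G make it a fifth; 8 semitones makes it augmented.

augmented fifth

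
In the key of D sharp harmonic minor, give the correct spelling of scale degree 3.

The D# harmonic minor scale runs D# E# F# G# A# B C##.
Degree 3 is F#.

F#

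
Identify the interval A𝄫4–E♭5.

augmented fifth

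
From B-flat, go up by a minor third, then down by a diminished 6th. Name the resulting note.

A minor third up from Bb is Db (letter D, 3 semitones up).
A diminished sixth down from Db is F# (letter F, 7 semitones down).

F#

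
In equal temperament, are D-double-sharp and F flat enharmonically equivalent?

Yes

D## is pitch class 4; Fb is pitch class 4.
All spellings map to pitch class 4, so they are enharmonically equivalent.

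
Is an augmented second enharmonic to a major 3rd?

An augmented second spans 3 semitones; a major third spans 4.
The spans differ, so they are not enharmonic equivalents.

No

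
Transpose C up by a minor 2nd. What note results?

Db

A second above C lands on the letter D.
A minor second spans 1 semitone, so C moves to pitch class 1. On the letter D that is Db.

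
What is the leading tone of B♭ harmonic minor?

A

The Bb harmonic minor scale runs Bb C Db Eb F Gb A.
Degree 7 is A.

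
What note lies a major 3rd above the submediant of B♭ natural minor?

The submediant of Bb natural minor is Gb.
A major third (4 semitones) above Gb lands on the letter B, giving Bb.

Bb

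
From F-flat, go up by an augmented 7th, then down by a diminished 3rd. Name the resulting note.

An augmented seventh up from Fb is E (letter E, 12 semitones up).
A diminished third down from E is C## (letter C, 2 semitones down).

C##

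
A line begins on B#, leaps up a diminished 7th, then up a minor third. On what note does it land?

C

A diminished seventh up from B# is A (letter A, 9 semitones up).
A minor third up from A is C (letter C, 3 semitones up).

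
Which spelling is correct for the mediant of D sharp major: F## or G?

F##

Each scale degree takes a distinct letter name. Degree 3 of a scale on D must use the letter F.
F## and G are enharmonically the same pitch, but only F## uses the letter F, so it is the correct spelling here.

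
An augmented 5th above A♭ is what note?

E

A up a perfect fifth is E, so the target letter is E.
From Ab, an augmented fifth is 8 semitones up: E.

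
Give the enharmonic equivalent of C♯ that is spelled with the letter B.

B##

Plain B sits 2 semitones below C#, so on the letter B the same pitch needs a double sharp: B##.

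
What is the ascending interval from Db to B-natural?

The letter names run D→B, a span of 5 letter steps, so the interval is some kind of sixth.
Db to B is 10 semitones. A major sixth is 9, so 10 makes it augmented.

augmented sixth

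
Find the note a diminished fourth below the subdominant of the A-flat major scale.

The subdominant of Ab major is Db.
A diminished fourth (4 semitones) below Db lands on the letter A, giving A.

A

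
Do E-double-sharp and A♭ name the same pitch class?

No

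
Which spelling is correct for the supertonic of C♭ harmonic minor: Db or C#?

Each scale degree takes a distinct letter name. Degree 2 of a scale on C must use the letter D.
Db and C# are enharmonically the same pitch, but only Db uses the letter D, so it is the correct spelling here.

Db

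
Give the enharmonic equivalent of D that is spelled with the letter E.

D is pitch class 2. The letter E alone is pitch class 4.
To reach pitch class 2 from E requires an offset of -2 semitones, i.e. double flat: Ebb.

Ebb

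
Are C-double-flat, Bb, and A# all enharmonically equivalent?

Yes

Cbb is pitch class 10; Bb is pitch class 10; A# is pitch class 10.
All spellings map to pitch class 10, so they are enharmonically equivalent.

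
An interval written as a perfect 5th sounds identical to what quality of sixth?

diminished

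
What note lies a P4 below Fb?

Cb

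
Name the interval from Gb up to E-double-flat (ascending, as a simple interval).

minor sixth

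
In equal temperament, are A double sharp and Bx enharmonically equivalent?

A## is pitch class 11; B## is pitch class 1.
The pitch classes differ (11 vs. 1), so they are not enharmonic equivalents.

No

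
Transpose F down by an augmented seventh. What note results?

Gbb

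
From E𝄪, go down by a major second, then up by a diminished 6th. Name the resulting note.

A major second down from E## is D## (letter D, 2 semitones down).
A diminished sixth up from D## is B (letter B, 7 semitones up).

B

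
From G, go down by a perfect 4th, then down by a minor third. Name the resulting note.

B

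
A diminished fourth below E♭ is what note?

E down a perfect fourth is B, so the target letter is B.
From Eb, a diminished fourth is 4 semitones down: B.

B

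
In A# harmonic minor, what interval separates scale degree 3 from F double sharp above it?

Scale degree 3 of A# harmonic minor is C#.
C# up to F##: letters C→F make it a fourth; 6 semitones makes it augmented.

augmented fourth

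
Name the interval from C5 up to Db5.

minor second

Counting letters C–D gives a second.
C→Db = 1 semitone, 1 narrower than the major second (2), so minor.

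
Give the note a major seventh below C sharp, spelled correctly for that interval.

D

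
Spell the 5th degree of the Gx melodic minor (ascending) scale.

D##

Degree 5 takes the letter 4 steps above G, which is D.
In melodic minor (ascending), degree 5 sits 7 semitones above the tonic. G## + 7 semitones is pitch class 4, spelled on D as D##.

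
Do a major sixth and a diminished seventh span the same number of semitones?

A major sixth spans 9 semitones; a diminished seventh spans 9.
They are enharmonically equivalent.

Yes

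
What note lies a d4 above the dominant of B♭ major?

Bbb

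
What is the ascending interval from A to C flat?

diminished third

The letter names run A→C, a span of 2 letter steps, so the interval is some kind of third.
A to Cb is 2 semitones. A major third is 4, so 2 makes it diminished.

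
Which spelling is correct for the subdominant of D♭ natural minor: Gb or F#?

Gb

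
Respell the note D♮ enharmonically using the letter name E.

Plain E sits 2 semitones above D, so on the letter E the same pitch needs a double flat: Ebb.

Ebb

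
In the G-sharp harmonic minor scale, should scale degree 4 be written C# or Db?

C#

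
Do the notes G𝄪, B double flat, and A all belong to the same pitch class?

Yes

G## is pitch class 9; Bbb is pitch class 9; A is pitch class 9.
All spellings map to pitch class 9, so they are enharmonically equivalent.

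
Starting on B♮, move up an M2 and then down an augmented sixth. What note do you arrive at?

Eb

A major second up from B is C# (letter C, 2 semitones up).
An augmented sixth down from C# is Eb (letter E, 10 semitones down).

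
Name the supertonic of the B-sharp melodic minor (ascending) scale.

Degree 2 takes the letter 1 step above B, which is C.
In melodic minor (ascending), degree 2 sits 2 semitones above the tonic. B# + 2 semitones is pitch class 2, spelled on C as C##.

C##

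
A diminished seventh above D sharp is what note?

C

A seventh above D lands on the letter C.
A diminished seventh spans 9 semitones, so D# moves to pitch class 0. On the letter C that is C.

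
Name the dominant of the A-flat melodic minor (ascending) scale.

Eb

Degree 5 takes the letter 4 steps above A, which is E.
In melodic minor (ascending), degree 5 sits 7 semitones above the tonic. Ab + 7 semitones is pitch class 3, spelled on E as Eb.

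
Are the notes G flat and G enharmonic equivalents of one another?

Two spellings are enharmonically equivalent only if they share a pitch class.
Here Gb → 6, G → 7; 6 ≠ 7, so they are not.

No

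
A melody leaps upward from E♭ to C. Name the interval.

major sixth

The letter names run E→C, a span of 5 letter steps, so the interval is some kind of sixth.
Eb to C is 9 semitones. A major sixth is 9, so 9 makes it major.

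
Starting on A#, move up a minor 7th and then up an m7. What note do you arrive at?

F#

A minor seventh up from A# is G# (letter G, 10 semitones up).
A minor seventh up from G# is F# (letter F, 10 semitones up).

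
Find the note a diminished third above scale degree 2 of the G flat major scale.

Cbb

Scale degree 2 of Gb major is Ab.
A diminished third (2 semitones) above Ab lands on the letter C, giving Cbb.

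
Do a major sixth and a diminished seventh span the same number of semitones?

A major sixth spans 9 semitones; a diminished seventh spans 9.
They are enharmonically equivalent.

Yes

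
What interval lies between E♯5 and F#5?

Counting letters E–F gives a second.
E#→F# = 1 semitone, 1 narrower than the major second (2), so minor.

minor second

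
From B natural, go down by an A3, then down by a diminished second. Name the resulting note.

An augmented third down from B is Gb (letter G, 5 semitones down).
A diminished second down from Gb is F# (letter F, 0 semitones down).

F#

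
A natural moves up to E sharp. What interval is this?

augmented fifth

Counting letters A–B–C–D–E gives a fifth.
A→E# = 8 semitones, 1 wider than the perfect fifth (7), so augmented.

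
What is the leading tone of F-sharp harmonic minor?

E#

Degree 7 takes the letter 6 steps above F, which is E.
In harmonic minor, degree 7 sits 11 semitones above the tonic. F# + 11 semitones is pitch class 5, spelled on E as E#.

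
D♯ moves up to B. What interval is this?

minor sixth

Counting letters D–E–F–G–A–B gives a sixth.
D#→B = 8 semitones, 1 narrower than the major sixth (9), so minor.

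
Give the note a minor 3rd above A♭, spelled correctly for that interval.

A third above A lands on the letter C.
A minor third spans 3 semitones, so Ab moves to pitch class 11. On the letter C that is Cb.

Cb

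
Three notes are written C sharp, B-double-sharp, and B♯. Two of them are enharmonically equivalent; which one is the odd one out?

B#

In 12-tone equal temperament, enharmonic equivalents share a pitch class. C# is pitch class 1; B## is pitch class 1; B# is pitch class 0.
C# and B## share pitch class 1, while B# is pitch class 0.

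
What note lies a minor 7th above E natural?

D

A seventh above E lands on the letter D.
A minor seventh spans 10 semitones, so E moves to pitch class 2. On the letter D that is D.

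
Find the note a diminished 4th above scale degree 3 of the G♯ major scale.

E

Scale degree 3 of G# major is B#.
A diminished fourth (4 semitones) above B# lands on the letter E, giving E.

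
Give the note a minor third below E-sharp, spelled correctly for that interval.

E down a major third is C, so the target letter is C.
From E#, a minor third is 3 semitones down: C##.

C##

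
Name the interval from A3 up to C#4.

major third

The letter names run A→C, a span of 2 letter steps, so the interval is some kind of third.
A to C# is 4 semitones. A major third is 4, so 4 makes it major.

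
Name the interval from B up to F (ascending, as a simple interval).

diminished fifth

The letter names run B→F, a span of 4 letter steps, so the interval is some kind of fifth.
B to F is 6 semitones. A perfect fifth is 7, so 6 makes it diminished.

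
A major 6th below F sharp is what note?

A sixth below F lands on the letter A.
A major sixth spans 9 semitones, so F# moves to pitch class 9. On the letter A that is A.

A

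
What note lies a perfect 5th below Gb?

A fifth below G lands on the letter C.
A perfect fifth spans 7 semitones, so Gb moves to pitch class 11. On the letter C that is Cb.

Cb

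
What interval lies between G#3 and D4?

diminished fifth

The letter names run G→D, a span of 4 letter steps, so the interval is some kind of fifth.
G# to D is 6 semitones. A perfect fifth is 7, so 6 makes it diminished.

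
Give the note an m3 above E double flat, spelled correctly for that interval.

E up a major third is G#, so the target letter is G.
From Ebb, a minor third is 3 semitones up: Gbb.

Gbb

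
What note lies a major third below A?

A third below A lands on the letter F.
A major third spans 4 semitones, so A moves to pitch class 5. On the letter F that is F.

F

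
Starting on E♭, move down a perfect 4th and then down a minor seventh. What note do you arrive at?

A perfect fourth down from Eb is Bb (letter B, 5 semitones down).
A minor seventh down from Bb is C (letter C, 10 semitones down).

C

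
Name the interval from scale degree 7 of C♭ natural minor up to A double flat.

Scale degree 7 of Cb natural minor is Bbb.
Bbb up to Abb: letters B→A make it a seventh; 10 semitones makes it minor.

minor seventh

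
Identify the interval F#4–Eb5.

The letter names run F→E, a span of 6 letter steps, so the interval is some kind of seventh.
F# to Eb is 9 semitones. A major seventh is 11, so 9 makes it diminished.

diminished seventh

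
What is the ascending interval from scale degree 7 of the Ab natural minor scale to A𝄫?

minor second

Scale degree 7 of Ab natural minor is Gb.
Gb up to Abb: letters G→A make it a second; 1 semitone makes it minor.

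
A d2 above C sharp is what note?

Db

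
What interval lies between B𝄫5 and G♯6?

The letter names run B→G, a span of 5 letter steps, so the interval is some kind of sixth.
Bbb to G# is 11 semitones. A major sixth is 9, so 11 makes it doubly augmented.

doubly augmented sixth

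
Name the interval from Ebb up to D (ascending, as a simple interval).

augmented seventh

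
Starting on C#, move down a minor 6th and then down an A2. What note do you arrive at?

D

A minor sixth down from C# is E# (letter E, 8 semitones down).
An augmented second down from E# is D (letter D, 3 semitones down).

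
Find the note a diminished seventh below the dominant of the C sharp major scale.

The dominant of C# major is G#.
A diminished seventh (9 semitones) below G# lands on the letter A, giving A##.

A##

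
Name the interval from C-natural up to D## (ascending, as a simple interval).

The letter names run C→D, a span of 1 letter step, so the interval is some kind of second.
C to D## is 4 semitones. A major second is 2, so 4 makes it doubly augmented.

doubly augmented second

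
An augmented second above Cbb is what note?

A second above C lands on the letter D.
An augmented second spans 3 semitones, so Cbb moves to pitch class 1. On the letter D that is Db.

Db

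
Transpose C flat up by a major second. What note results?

C up a major second is D, so the target letter is D.
From Cb, a major second is 2 semitones up: Db.

Db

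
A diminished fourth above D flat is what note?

D up a perfect fourth is G, so the target letter is G.
From Db, a diminished fourth is 4 semitones up: Gbb.

Gbb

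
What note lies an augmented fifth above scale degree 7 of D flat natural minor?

G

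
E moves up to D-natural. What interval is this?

The letter names run E→D, a span of 6 letter steps, so the interval is some kind of seventh.
E to D is 10 semitones. A major seventh is 11, so 10 makes it minor.

minor seventh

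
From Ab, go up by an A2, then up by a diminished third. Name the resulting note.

An augmented second up from Ab is B (letter B, 3 semitones up).
A diminished third up from B is Db (letter D, 2 semitones up).

Db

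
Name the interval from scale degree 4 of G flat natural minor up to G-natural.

augmented fifth

Scale degree 4 of Gb natural minor is Cb.
Cb up to G: letters C→G make it a fifth; 8 semitones makes it augmented.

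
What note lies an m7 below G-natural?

A seventh below G lands on the letter A.
A minor seventh spans 10 semitones, so G moves to pitch class 9. On the letter A that is A.

A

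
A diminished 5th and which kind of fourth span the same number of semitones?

A diminished fifth spans 6 semitones.
A fourth spanning 6 semitones is augmented (the perfect fourth is 5).

augmented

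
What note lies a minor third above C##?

A third above C lands on the letter E.
A minor third spans 3 semitones, so C## moves to pitch class 5. On the letter E that is E#.

E#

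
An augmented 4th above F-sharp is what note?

B#

F up a perfect fourth is Bb, so the target letter is B.
From F#, an augmented fourth is 6 semitones up: B#.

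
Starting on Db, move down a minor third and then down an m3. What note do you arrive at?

G

A minor third down from Db is Bb (letter B, 3 semitones down).
A minor third down from Bb is G (letter G, 3 semitones down).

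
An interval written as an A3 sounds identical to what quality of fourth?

An augmented third spans 5 semitones.
A fourth spanning 5 semitones is perfect (the perfect fourth is 5).

perfect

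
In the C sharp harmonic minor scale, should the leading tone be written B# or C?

Each scale degree takes a distinct letter name. Degree 7 of a scale on C must use the letter B.
B# and C are enharmonically the same pitch, but only B# uses the letter B, so it is the correct spelling here.

B#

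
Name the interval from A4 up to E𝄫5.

Counting letters A–B–C–D–E gives a fifth.
A→Ebb = 5 semitones, 2 narrower than the perfect fifth (7), so doubly diminished.

doubly diminished fifth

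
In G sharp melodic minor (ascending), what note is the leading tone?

F##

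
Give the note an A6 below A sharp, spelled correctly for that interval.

C

A sixth below A lands on the letter C.
An augmented sixth spans 10 semitones, so A# moves to pitch class 0. On the letter C that is C.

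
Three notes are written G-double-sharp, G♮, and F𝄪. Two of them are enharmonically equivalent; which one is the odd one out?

G##

In 12-tone equal temperament, enharmonic equivalents share a pitch class. G## is pitch class 9; G is pitch class 7; F## is pitch class 7.
G and F## share pitch class 7, while G## is pitch class 9.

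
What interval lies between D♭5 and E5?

The letter names run D→E, a span of 1 letter step, so the interval is some kind of second.
Db to E is 3 semitones. A major second is 2, so 3 makes it augmented.

augmented second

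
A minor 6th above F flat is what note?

Dbb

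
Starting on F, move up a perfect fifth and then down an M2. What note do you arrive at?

Bb

A perfect fifth up from F is C (letter C, 7 semitones up).
A major second down from C is Bb (letter B, 2 semitones down).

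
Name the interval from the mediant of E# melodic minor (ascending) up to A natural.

The mediant of E# melodic minor (ascending) is G#.
G# up to A: letters G→A make it a second; 1 semitone makes it minor.

minor second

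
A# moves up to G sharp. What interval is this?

Counting letters A–B–C–D–E–F–G gives a seventh.
A#→G# = 10 semitones, 1 narrower than the major seventh (11), so minor.

minor seventh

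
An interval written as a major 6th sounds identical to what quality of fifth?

A major sixth spans 9 semitones.
A fifth spanning 9 semitones is doubly augmented (the perfect fifth is 7).

doubly augmented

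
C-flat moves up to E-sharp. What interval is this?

doubly augmented third

The letter names run C→E, a span of 2 letter steps, so the interval is some kind of third.
Cb to E# is 6 semitones. A major third is 4, so 6 makes it doubly augmented.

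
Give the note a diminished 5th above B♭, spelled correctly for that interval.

Fb

A fifth above B lands on the letter F.
A diminished fifth spans 6 semitones, so Bb moves to pitch class 4. On the letter F that is Fb.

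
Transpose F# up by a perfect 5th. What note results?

C#

A fifth above F lands on the letter C.
A perfect fifth spans 7 semitones, so F# moves to pitch class 1. On the letter C that is C#.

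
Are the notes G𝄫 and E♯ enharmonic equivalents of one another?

Yes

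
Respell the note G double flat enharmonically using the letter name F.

F

Plain F sits at the same pitch as Gbb, so on the letter F the same pitch needs a natural: F.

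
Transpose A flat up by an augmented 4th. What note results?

D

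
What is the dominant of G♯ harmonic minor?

D#

The G# harmonic minor scale runs G# A# B C# D# E F##.
Degree 5 is D#.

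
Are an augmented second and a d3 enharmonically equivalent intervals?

An augmented second spans 3 semitones; a diminished third spans 2.
The spans differ, so they are not enharmonic equivalents.

No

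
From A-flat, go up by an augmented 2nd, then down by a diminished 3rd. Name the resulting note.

An augmented second up from Ab is B (letter B, 3 semitones up).
A diminished third down from B is G## (letter G, 2 semitones down).

G##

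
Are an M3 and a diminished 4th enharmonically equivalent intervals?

Yes

A major third spans 4 semitones; a diminished fourth spans 4.
They are enharmonically equivalent.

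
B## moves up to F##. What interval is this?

Counting letters B–C–D–E–F gives a fifth.
B##→F## = 6 semitones, 1 narrower than the perfect fifth (7), so diminished.

diminished fifth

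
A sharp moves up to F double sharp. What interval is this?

Counting letters A–B–C–D–E–F gives a sixth.
A#→F## = 9 semitones, exactly the major sixth.

major sixth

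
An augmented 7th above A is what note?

G##

A seventh above A lands on the letter G.
An augmented seventh spans 12 semitones, so A moves to pitch class 9. On the letter G that is G##.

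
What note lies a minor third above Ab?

Cb

A up a major third is C#, so the target letter is C.
From Ab, a minor third is 3 semitones up: Cb.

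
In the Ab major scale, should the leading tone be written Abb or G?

G

Each scale degree takes a distinct letter name. Degree 7 of a scale on A must use the letter G.
G and Abb are enharmonically the same pitch, but only G uses the letter G, so it is the correct spelling here.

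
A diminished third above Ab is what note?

Cbb

A up a major third is C#, so the target letter is C.
From Ab, a diminished third is 2 semitones up: Cbb.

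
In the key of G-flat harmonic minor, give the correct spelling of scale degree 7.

F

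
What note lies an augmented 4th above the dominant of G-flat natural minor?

G

The dominant of Gb natural minor is Db.
An augmented fourth (6 semitones) above Db lands on the letter G, giving G.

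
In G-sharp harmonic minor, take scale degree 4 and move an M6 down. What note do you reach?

E

Scale degree 4 of G# harmonic minor is C#.
A major sixth (9 semitones) below C# lands on the letter E, giving E.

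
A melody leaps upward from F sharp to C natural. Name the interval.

diminished fifth

The letter names run F→C, a span of 4 letter steps, so the interval is some kind of fifth.
F# to C is 6 semitones. A perfect fifth is 7, so 6 makes it diminished.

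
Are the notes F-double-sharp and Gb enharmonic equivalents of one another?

No

Two spellings are enharmonically equivalent only if they share a pitch class.
Here F## → 7, Gb → 6; 6 ≠ 7, so they are not.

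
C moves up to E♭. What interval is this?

Counting letters C–D–E gives a third.
C→Eb = 3 semitones, 1 narrower than the major third (4), so minor.

minor third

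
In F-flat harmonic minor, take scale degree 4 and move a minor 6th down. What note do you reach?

Scale degree 4 of Fb harmonic minor is Bbb.
A minor sixth (8 semitones) below Bbb lands on the letter D, giving Db.

Db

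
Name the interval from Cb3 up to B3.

augmented seventh

The letter names run C→B, a span of 6 letter steps, so the interval is some kind of seventh.
Cb to B is 12 semitones. A major seventh is 11, so 12 makes it augmented.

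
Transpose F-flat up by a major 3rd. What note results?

Ab

A third above F lands on the letter A.
A major third spans 4 semitones, so Fb moves to pitch class 8. On the letter A that is Ab.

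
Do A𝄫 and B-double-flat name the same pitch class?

No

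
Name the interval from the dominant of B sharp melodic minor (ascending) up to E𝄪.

major seventh

The dominant of B# melodic minor (ascending) is F##.
F## up to E##: letters F→E make it a seventh; 11 semitones makes it major.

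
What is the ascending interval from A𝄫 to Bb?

augmented second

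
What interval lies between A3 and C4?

minor third

The letter names run A→C, a span of 2 letter steps, so the interval is some kind of third.
A to C is 3 semitones. A major third is 4, so 3 makes it minor.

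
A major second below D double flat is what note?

A second below D lands on the letter C.
A major second spans 2 semitones, so Dbb moves to pitch class 10. On the letter C that is Cbb.

Cbb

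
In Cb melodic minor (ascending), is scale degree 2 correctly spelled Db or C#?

Db

Each scale degree takes a distinct letter name. Degree 2 of a scale on C must use the letter D.
Db and C# are enharmonically the same pitch, but only Db uses the letter D, so it is the correct spelling here.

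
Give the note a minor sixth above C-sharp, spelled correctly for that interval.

A

C up a major sixth is A, so the target letter is A.
From C#, a minor sixth is 8 semitones up: A.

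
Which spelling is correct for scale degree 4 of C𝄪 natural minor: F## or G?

F##

Each scale degree takes a distinct letter name. Degree 4 of a scale on C must use the letter F.
F## and G are enharmonically the same pitch, but only F## uses the letter F, so it is the correct spelling here.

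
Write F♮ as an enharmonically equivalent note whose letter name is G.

F is pitch class 5. The letter G alone is pitch class 7.
To reach pitch class 5 from G requires an offset of -2 semitones, i.e. double flat: Gbb.

Gbb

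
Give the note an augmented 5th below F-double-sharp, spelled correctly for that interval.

B

F down a perfect fifth is Bb, so the target letter is B.
From F##, an augmented fifth is 8 semitones down: B.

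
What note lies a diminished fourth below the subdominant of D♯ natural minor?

D##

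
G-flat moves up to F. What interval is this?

major seventh

Counting letters G–A–B–C–D–E–F gives a seventh.
Gb→F = 11 semitones, exactly the major seventh.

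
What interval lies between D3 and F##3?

The letter names run D→F, a span of 2 letter steps, so the interval is some kind of third.
D to F## is 5 semitones. A major third is 4, so 5 makes it augmented.

augmented third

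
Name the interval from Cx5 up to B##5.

The letter names run C→B, a span of 6 letter steps, so the interval is some kind of seventh.
C## to B## is 11 semitones. A major seventh is 11, so 11 makes it major.

major seventh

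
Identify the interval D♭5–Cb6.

minor seventh

Counting letters D–E–F–G–A–B–C gives a seventh.
Db→Cb = 10 semitones, 1 narrower than the major seventh (11), so minor.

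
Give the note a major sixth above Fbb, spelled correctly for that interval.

Dbb

F up a major sixth is D, so the target letter is D.
From Fbb, a major sixth is 9 semitones up: Dbb.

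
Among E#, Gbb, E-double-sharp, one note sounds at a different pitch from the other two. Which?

E##

In 12-tone equal temperament, enharmonic equivalents share a pitch class. E# is pitch class 5; Gbb is pitch class 5; E## is pitch class 6.
E# and Gbb share pitch class 5, while E## is pitch class 6.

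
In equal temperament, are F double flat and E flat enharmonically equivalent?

Yes

Fbb is pitch class 3; Eb is pitch class 3.
All spellings map to pitch class 3, so they are enharmonically equivalent.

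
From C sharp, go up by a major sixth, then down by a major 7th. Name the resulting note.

A major sixth up from C# is A# (letter A, 9 semitones up).
A major seventh down from A# is B (letter B, 11 semitones down).

B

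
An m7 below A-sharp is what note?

A seventh below A lands on the letter B.
A minor seventh spans 10 semitones, so A# moves to pitch class 0. On the letter B that is B#.

B#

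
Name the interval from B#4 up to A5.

The letter names run B→A, a span of 6 letter steps, so the interval is some kind of seventh.
B# to A is 9 semitones. A major seventh is 11, so 9 makes it diminished.

diminished seventh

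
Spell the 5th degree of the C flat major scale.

Gb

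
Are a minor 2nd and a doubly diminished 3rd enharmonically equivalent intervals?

Yes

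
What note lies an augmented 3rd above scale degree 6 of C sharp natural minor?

Scale degree 6 of C# natural minor is A.
An augmented third (5 semitones) above A lands on the letter C, giving C##.

C##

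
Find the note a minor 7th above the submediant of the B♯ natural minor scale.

F#

The submediant of B# natural minor is G#.
A minor seventh (10 semitones) above G# lands on the letter F, giving F#.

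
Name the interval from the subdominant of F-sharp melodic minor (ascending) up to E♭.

The subdominant of F# melodic minor (ascending) is B.
B up to Eb: letters B→E make it a fourth; 4 semitones makes it diminished.

diminished fourth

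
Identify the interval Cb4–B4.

Counting letters C–D–E–F–G–A–B gives a seventh.
Cb→B = 12 semitones, 1 wider than the major seventh (11), so augmented.

augmented seventh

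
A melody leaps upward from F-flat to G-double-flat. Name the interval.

minor second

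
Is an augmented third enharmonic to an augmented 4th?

No

An augmented third spans 5 semitones; an augmented fourth spans 6.
The spans differ, so they are not enharmonic equivalents.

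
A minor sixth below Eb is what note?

A sixth below E lands on the letter G.
A minor sixth spans 8 semitones, so Eb moves to pitch class 7. On the letter G that is G.

G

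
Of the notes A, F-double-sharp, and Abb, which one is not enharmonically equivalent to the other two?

In 12-tone equal temperament, enharmonic equivalents share a pitch class. A is pitch class 9; F## is pitch class 7; Abb is pitch class 7.
F## and Abb share pitch class 7, while A is pitch class 9.

A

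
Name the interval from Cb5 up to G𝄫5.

Counting letters C–D–E–F–G gives a fifth.
Cb→Gbb = 6 semitones, 1 narrower than the perfect fifth (7), so diminished.

diminished fifth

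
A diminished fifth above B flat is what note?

Fb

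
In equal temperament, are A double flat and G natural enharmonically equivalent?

Yes

Abb is pitch class 7; G is pitch class 7.
All spellings map to pitch class 7, so they are enharmonically equivalent.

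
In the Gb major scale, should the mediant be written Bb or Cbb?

Each scale degree takes a distinct letter name. Degree 3 of a scale on G must use the letter B.
Bb and Cbb are enharmonically the same pitch, but only Bb uses the letter B, so it is the correct spelling here.

Bb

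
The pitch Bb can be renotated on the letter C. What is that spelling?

Cbb

Bb is pitch class 10. The letter C alone is pitch class 0.
To reach pitch class 10 from C requires an offset of -2 semitones, i.e. double flat: Cbb.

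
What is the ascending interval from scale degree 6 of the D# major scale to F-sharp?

diminished fifth

Scale degree 6 of D# major is B#.
B# up to F#: letters B→F make it a fifth; 6 semitones makes it diminished.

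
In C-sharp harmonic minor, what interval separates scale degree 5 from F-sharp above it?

Scale degree 5 of C# harmonic minor is G#.
G# up to F#: letters G→F make it a seventh; 10 semitones makes it minor.

minor seventh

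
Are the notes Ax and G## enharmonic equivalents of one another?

A## is pitch class 11; G## is pitch class 9.
The pitch classes differ (11 vs. 9), so they are not enharmonic equivalents.

No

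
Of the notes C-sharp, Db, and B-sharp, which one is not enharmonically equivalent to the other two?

In 12-tone equal temperament, enharmonic equivalents share a pitch class. C# is pitch class 1; Db is pitch class 1; B# is pitch class 0.
C# and Db share pitch class 1, while B# is pitch class 0.

B#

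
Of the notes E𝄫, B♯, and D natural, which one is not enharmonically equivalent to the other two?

In 12-tone equal temperament, enharmonic equivalents share a pitch class. Ebb is pitch class 2; B# is pitch class 0; D is pitch class 2.
Ebb and D share pitch class 2, while B# is pitch class 0.

B#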